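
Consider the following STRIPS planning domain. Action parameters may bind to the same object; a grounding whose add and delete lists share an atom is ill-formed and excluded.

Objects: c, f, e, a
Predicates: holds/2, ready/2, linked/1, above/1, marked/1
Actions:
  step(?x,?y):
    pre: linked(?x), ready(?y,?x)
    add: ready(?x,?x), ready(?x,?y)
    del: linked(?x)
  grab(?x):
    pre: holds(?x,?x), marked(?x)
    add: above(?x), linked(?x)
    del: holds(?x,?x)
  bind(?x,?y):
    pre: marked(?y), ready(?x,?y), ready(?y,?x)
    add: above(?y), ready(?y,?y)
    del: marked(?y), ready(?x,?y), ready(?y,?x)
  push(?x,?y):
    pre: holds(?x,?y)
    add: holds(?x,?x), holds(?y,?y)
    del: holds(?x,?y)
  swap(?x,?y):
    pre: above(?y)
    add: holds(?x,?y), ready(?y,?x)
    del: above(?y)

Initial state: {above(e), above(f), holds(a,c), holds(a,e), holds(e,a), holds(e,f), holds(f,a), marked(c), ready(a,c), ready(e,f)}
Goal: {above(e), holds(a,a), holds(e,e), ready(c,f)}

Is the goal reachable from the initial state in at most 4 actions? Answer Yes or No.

1. push(e,f)  →  {above(e), above(f), holds(a,c), holds(a,e), holds(e,a), holds(e,e), holds(f,a), holds(f,f), marked(c), ready(a,c), ready(e,f)}
2. push(a,c)  →  {above(e), above(f), holds(a,a), holds(a,e), holds(c,c), holds(e,a), holds(e,e), holds(f,a), holds(f,f), marked(c), ready(a,c), ready(e,f)}
3. grab(c)  →  {above(c), above(e), above(f), holds(a,a), holds(a,e), holds(e,a), holds(e,e), holds(f,a), holds(f,f), linked(c), marked(c), ready(a,c), ready(e,f)}
4. swap(f,c)  →  {above(e), above(f), holds(a,a), holds(a,e), holds(e,a), holds(e,e), holds(f,a), holds(f,c), holds(f,f), linked(c), marked(c), ready(a,c), ready(c,f), ready(e,f)}
optimal plan length = 4; 4 ≤ 4

Yes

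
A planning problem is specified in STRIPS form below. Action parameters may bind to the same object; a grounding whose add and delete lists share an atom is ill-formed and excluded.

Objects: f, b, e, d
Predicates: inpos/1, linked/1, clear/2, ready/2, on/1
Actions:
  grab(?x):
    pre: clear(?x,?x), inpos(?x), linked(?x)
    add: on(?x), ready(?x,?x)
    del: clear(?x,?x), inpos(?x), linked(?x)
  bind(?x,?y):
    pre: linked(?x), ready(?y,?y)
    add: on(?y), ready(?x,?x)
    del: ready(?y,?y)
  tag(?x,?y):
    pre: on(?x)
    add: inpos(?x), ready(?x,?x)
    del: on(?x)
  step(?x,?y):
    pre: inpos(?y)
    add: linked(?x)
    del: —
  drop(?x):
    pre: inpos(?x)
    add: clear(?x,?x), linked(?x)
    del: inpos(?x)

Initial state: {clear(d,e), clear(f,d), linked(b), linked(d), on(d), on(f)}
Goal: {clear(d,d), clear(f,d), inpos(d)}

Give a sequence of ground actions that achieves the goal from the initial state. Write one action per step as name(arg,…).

tag(d,f); bind(b,d); drop(d); tag(d,f)

1. tag(d,f)  →  {clear(d,e), clear(f,d), inpos(d), linked(b), linked(d), on(f), ready(d,d)}
2. bind(b,d)  →  {clear(d,e), clear(f,d), inpos(d), linked(b), linked(d), on(d), on(f), ready(b,b)}
3. drop(d)  →  {clear(d,d), clear(d,e), clear(f,d), linked(b), linked(d), on(d), on(f), ready(b,b)}
4. tag(d,f)  →  {clear(d,d), clear(d,e), clear(f,d), inpos(d), linked(b), linked(d), on(f), ready(b,b), ready(d,d)}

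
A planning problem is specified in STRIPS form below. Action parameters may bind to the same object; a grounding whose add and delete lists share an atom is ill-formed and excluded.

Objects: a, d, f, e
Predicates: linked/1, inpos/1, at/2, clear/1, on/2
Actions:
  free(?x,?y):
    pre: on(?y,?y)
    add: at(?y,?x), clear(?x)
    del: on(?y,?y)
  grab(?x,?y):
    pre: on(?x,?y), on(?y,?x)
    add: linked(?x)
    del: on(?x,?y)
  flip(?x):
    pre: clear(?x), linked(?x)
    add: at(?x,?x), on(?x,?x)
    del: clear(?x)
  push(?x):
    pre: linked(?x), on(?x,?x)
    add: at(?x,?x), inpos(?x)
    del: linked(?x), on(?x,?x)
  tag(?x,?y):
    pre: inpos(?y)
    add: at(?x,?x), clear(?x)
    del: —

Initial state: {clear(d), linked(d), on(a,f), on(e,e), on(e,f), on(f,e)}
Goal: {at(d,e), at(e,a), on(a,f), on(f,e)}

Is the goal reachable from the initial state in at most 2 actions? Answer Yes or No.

No

1. free(a,e)  →  {at(e,a), clear(a), clear(d), linked(d), on(a,f), on(e,f), on(f,e)}
2. flip(d)  →  {at(d,d), at(e,a), clear(a), linked(d), on(a,f), on(d,d), on(e,f), on(f,e)}
3. free(e,d)  →  {at(d,d), at(d,e), at(e,a), clear(a), clear(e), linked(d), on(a,f), on(e,f), on(f,e)}
optimal plan length = 3; 3 > 2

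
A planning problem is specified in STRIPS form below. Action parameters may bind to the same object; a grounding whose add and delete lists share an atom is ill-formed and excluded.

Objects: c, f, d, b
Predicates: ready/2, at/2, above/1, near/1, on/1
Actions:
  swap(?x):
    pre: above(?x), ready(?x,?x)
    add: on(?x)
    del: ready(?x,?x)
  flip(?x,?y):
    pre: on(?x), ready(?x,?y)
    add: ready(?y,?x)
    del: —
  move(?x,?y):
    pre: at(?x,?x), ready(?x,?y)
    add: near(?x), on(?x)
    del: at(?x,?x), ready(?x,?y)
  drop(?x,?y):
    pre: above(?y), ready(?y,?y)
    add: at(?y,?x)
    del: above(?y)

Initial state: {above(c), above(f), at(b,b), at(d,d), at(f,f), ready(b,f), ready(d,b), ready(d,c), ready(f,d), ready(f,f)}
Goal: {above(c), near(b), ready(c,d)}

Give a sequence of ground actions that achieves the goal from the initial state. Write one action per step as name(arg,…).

1. move(d,b)  →  {above(c), above(f), at(b,b), at(f,f), near(d), on(d), ready(b,f), ready(d,c), ready(f,d), ready(f,f)}
2. flip(d,c)  →  {above(c), above(f), at(b,b), at(f,f), near(d), on(d), ready(b,f), ready(c,d), ready(d,c), ready(f,d), ready(f,f)}
3. move(b,f)  →  {above(c), above(f), at(f,f), near(b), near(d), on(b), on(d), ready(c,d), ready(d,c), ready(f,d), ready(f,f)}

move(d,b); flip(d,c); move(b,f)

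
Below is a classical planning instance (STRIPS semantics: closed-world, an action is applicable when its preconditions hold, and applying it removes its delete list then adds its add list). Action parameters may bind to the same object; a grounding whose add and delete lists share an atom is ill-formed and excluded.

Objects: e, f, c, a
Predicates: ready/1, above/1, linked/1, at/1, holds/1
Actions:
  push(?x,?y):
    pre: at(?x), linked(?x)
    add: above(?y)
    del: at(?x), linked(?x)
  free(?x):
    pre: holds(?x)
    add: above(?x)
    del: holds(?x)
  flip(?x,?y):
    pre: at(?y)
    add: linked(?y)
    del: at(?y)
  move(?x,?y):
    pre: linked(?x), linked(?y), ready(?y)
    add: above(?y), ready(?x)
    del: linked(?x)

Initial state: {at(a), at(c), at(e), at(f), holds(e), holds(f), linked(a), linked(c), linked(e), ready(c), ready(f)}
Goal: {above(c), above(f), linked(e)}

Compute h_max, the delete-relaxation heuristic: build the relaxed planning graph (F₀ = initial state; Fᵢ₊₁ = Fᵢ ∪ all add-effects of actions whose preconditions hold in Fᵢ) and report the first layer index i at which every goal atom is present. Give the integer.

F0 = init (11 atoms)
F1 = F0 ∪ {above(a), above(c), above(e), above(f), linked(f), ready(a), ready(e)}  (18 atoms)
goal ⊆ F1  ⇒  h_max = 1

1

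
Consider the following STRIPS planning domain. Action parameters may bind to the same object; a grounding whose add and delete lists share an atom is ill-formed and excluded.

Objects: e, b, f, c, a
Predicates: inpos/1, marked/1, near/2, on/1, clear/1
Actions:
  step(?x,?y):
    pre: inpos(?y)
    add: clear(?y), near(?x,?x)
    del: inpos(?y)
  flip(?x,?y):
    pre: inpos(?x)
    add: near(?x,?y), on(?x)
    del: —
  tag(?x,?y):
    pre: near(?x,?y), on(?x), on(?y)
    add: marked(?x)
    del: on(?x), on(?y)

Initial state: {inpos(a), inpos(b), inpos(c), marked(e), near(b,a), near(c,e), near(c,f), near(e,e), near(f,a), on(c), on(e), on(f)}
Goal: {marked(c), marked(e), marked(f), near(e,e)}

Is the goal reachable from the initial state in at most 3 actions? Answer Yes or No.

Yes

1. step(f,b)  →  {clear(b), inpos(a), inpos(c), marked(e), near(b,a), near(c,e), near(c,f), near(e,e), near(f,a), near(f,f), on(c), on(e), on(f)}
2. tag(f,f)  →  {clear(b), inpos(a), inpos(c), marked(e), marked(f), near(b,a), near(c,e), near(c,f), near(e,e), near(f,a), near(f,f), on(c), on(e)}
3. tag(c,e)  →  {clear(b), inpos(a), inpos(c), marked(c), marked(e), marked(f), near(b,a), near(c,e), near(c,f), near(e,e), near(f,a), near(f,f)}
optimal plan length = 3; 3 ≤ 3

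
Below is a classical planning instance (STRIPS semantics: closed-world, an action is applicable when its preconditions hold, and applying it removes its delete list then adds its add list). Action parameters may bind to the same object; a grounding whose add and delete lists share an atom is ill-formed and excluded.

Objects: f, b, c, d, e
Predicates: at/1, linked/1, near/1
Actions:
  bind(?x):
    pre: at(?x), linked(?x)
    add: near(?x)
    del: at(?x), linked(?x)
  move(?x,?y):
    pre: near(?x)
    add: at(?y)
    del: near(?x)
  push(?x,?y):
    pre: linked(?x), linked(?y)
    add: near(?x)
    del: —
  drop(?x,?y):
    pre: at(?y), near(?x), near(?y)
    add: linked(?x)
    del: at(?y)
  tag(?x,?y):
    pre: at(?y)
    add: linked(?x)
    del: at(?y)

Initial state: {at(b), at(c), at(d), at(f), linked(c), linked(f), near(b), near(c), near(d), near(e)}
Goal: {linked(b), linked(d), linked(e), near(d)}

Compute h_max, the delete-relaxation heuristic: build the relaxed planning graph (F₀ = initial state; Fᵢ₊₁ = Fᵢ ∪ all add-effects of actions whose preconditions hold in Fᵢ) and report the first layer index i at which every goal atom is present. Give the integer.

F0 = init (10 atoms)
F1 = F0 ∪ {at(e), linked(b), linked(d), linked(e), near(f)}  (15 atoms)
goal ⊆ F1  ⇒  h_max = 1

1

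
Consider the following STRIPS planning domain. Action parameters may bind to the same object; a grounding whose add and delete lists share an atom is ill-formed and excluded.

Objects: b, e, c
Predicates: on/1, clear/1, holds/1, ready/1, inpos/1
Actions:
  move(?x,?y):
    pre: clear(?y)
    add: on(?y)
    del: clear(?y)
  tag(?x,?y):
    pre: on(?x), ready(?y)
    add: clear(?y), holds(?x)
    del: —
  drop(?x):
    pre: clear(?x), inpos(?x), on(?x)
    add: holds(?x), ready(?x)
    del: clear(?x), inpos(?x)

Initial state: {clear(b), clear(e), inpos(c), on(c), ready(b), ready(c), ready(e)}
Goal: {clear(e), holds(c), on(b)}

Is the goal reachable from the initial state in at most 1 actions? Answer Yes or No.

No

1. move(b,b)  →  {clear(e), inpos(c), on(b), on(c), ready(b), ready(c), ready(e)}
2. tag(c,b)  →  {clear(b), clear(e), holds(c), inpos(c), on(b), on(c), ready(b), ready(c), ready(e)}
optimal plan length = 2; 2 > 1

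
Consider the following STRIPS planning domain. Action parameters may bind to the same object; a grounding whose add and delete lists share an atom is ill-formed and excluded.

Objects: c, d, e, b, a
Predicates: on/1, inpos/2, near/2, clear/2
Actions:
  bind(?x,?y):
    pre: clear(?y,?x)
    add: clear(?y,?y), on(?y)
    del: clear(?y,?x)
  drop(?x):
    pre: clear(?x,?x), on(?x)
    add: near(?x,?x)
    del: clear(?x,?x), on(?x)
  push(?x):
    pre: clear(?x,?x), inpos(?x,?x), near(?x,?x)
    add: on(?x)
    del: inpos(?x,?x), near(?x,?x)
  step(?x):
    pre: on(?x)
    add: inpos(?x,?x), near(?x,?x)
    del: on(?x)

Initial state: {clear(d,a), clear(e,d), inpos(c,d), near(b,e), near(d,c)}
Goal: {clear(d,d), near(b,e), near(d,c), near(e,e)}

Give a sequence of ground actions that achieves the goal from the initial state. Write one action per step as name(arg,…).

1. bind(d,e)  →  {clear(d,a), clear(e,e), inpos(c,d), near(b,e), near(d,c), on(e)}
2. bind(a,d)  →  {clear(d,d), clear(e,e), inpos(c,d), near(b,e), near(d,c), on(d), on(e)}
3. drop(e)  →  {clear(d,d), inpos(c,d), near(b,e), near(d,c), near(e,e), on(d)}

bind(d,e); bind(a,d); drop(e)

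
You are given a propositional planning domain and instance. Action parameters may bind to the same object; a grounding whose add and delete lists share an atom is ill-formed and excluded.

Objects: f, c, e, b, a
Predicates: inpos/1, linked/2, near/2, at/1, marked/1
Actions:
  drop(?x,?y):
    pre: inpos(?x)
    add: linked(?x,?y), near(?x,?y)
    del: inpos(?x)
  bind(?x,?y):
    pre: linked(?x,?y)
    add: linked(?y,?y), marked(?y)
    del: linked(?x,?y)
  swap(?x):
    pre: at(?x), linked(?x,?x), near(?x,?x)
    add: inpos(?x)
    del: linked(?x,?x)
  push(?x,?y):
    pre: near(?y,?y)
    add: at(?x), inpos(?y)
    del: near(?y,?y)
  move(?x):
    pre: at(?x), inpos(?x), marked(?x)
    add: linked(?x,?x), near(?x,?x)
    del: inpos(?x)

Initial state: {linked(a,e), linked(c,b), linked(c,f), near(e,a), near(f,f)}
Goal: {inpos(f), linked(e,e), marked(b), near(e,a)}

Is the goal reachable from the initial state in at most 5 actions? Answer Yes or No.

1. bind(c,b)  →  {linked(a,e), linked(b,b), linked(c,f), marked(b), near(e,a), near(f,f)}
2. bind(a,e)  →  {linked(b,b), linked(c,f), linked(e,e), marked(b), marked(e), near(e,a), near(f,f)}
3. push(f,f)  →  {at(f), inpos(f), linked(b,b), linked(c,f), linked(e,e), marked(b), marked(e), near(e,a)}
optimal plan length = 3; 3 ≤ 5

Yes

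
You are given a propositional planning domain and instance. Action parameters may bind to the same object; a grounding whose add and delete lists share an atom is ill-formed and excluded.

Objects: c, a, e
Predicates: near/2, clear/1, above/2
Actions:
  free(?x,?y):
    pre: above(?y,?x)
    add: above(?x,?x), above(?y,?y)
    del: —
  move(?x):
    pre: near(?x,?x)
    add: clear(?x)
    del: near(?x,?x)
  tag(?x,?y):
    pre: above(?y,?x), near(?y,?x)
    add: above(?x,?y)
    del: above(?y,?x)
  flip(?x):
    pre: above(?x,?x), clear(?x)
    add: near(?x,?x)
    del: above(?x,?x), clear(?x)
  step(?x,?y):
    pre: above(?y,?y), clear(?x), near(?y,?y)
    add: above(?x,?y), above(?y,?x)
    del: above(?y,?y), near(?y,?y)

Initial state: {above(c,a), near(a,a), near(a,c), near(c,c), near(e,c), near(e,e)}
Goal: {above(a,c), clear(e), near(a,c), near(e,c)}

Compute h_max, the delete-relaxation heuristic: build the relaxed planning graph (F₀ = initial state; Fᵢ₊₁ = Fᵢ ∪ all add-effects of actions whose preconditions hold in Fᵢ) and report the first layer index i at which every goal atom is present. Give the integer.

2

F0 = init (6 atoms)
F1 = F0 ∪ {above(a,a), above(c,c), clear(a), clear(c), clear(e)}  (11 atoms)
F2 = F1 ∪ {above(a,c), above(a,e), above(c,e), above(e,a), above(e,c)}  (16 atoms)
goal ⊆ F2  ⇒  h_max = 2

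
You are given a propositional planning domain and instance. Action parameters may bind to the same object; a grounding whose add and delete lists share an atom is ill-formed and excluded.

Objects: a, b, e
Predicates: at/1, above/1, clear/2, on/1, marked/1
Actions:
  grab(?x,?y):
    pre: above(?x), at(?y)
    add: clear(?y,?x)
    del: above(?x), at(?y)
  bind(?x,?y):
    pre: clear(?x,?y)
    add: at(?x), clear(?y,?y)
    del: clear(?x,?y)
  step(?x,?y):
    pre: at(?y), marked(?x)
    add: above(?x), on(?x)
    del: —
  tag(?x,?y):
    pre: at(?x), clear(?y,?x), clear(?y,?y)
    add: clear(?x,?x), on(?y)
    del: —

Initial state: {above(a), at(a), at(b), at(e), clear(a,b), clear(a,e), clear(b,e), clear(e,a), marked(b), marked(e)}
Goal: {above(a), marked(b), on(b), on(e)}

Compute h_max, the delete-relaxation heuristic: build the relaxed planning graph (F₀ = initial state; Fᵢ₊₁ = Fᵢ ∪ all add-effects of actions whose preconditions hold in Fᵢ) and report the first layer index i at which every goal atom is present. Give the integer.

1

F0 = init (10 atoms)
F1 = F0 ∪ {above(b), above(e), clear(a,a), clear(b,a), clear(b,b), clear(e,e), on(b), on(e)}  (18 atoms)
goal ⊆ F1  ⇒  h_max = 1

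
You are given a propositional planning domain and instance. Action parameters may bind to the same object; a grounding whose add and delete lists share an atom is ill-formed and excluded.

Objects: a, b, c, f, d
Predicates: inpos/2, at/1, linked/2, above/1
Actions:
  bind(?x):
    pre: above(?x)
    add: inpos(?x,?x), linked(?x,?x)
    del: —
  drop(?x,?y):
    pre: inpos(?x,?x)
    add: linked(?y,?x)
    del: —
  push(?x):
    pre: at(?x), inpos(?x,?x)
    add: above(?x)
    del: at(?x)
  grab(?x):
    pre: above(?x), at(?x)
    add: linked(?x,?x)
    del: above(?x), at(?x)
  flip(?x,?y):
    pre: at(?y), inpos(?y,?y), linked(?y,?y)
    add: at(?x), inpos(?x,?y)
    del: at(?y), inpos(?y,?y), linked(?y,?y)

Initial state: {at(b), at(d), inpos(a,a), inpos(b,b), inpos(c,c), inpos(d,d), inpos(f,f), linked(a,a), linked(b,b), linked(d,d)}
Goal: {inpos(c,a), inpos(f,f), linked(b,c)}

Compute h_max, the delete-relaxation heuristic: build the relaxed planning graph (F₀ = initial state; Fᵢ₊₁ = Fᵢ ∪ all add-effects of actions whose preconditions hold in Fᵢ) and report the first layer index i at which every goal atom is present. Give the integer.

2

F0 = init (10 atoms)
F1 = F0 ∪ {above(b), above(d), at(a), at(c), at(f), inpos(a,b), inpos(a,d), inpos(b,d), inpos(c,b), inpos(c,d), inpos(d,b), inpos(f,b), inpos(f,d), linked(a,b), linked(a,c), linked(a,d), linked(a,f), linked(b,a), linked(b,c), linked(b,d), linked(b,f), linked(c,a), linked(c,b), linked(c,c), linked(c,d), linked(c,f), linked(d,a), linked(d,b), linked(d,c), linked(d,f), linked(f,a), linked(f,b), linked(f,c), linked(f,d), linked(f,f)}  (45 atoms)
F2 = F1 ∪ {above(a), above(c), above(f), inpos(a,c), inpos(a,f), inpos(b,a), inpos(b,c), inpos(b,f), inpos(c,a), inpos(c,f), inpos(d,a), inpos(d,c), inpos(d,f), inpos(f,a), inpos(f,c)}  (60 atoms)
goal ⊆ F2  ⇒  h_max = 2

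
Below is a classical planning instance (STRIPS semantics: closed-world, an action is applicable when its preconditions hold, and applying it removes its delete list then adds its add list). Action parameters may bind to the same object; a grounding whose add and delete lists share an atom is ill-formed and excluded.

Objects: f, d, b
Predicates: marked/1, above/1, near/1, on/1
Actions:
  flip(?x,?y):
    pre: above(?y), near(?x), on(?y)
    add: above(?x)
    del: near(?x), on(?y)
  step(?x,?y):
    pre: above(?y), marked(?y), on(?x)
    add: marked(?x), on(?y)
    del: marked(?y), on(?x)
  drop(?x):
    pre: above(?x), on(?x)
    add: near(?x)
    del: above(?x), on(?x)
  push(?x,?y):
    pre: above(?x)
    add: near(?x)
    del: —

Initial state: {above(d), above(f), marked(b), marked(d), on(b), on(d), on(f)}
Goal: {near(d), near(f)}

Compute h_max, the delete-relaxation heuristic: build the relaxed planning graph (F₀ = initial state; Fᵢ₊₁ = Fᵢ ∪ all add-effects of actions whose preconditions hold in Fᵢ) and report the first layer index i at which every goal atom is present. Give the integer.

F0 = init (7 atoms)
F1 = F0 ∪ {marked(f), near(d), near(f)}  (10 atoms)
goal ⊆ F1  ⇒  h_max = 1

1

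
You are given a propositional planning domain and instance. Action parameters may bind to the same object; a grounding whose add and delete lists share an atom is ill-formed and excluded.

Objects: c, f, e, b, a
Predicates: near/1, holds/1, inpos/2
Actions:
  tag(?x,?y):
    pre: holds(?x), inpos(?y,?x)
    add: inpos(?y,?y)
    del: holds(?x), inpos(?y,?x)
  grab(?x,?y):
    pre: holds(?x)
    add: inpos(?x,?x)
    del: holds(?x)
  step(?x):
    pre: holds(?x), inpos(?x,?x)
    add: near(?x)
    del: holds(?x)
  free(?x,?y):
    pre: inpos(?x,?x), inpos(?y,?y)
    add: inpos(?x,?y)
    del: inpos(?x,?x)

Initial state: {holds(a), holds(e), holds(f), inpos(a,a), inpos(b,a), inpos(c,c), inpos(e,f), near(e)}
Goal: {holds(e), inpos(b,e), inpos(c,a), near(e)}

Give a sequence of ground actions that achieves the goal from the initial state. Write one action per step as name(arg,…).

tag(f,e); tag(a,b); free(c,a); free(b,e)

1. tag(f,e)  →  {holds(a), holds(e), inpos(a,a), inpos(b,a), inpos(c,c), inpos(e,e), near(e)}
2. tag(a,b)  →  {holds(e), inpos(a,a), inpos(b,b), inpos(c,c), inpos(e,e), near(e)}
3. free(c,a)  →  {holds(e), inpos(a,a), inpos(b,b), inpos(c,a), inpos(e,e), near(e)}
4. free(b,e)  →  {holds(e), inpos(a,a), inpos(b,e), inpos(c,a), inpos(e,e), near(e)}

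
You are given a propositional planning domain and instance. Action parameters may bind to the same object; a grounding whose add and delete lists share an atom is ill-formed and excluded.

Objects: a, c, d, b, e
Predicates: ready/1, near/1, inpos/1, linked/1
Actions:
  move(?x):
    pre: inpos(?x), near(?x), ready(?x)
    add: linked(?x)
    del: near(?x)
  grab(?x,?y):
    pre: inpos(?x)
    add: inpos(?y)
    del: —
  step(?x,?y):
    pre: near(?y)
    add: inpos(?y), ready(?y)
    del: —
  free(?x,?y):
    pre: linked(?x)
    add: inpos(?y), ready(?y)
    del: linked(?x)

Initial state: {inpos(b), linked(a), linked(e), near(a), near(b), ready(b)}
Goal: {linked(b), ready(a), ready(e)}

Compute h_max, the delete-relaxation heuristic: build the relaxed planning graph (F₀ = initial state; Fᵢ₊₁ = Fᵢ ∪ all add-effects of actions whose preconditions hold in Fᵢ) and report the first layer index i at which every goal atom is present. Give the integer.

F0 = init (6 atoms)
F1 = F0 ∪ {inpos(a), inpos(c), inpos(d), inpos(e), linked(b), ready(a), ready(c), ready(d), ready(e)}  (15 atoms)
goal ⊆ F1  ⇒  h_max = 1

1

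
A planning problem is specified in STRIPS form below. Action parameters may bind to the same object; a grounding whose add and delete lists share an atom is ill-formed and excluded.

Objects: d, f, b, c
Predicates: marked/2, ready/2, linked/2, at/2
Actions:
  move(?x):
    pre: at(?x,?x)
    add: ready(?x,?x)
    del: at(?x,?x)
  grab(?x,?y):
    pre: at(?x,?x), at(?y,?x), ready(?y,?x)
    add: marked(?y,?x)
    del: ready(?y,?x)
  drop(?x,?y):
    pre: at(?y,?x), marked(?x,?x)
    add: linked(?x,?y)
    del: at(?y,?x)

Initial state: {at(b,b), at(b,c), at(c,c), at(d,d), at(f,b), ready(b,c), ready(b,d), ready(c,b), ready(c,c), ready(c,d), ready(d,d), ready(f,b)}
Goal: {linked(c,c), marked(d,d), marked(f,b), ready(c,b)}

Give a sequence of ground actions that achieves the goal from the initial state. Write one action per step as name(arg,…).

1. grab(d,d)  →  {at(b,b), at(b,c), at(c,c), at(d,d), at(f,b), marked(d,d), ready(b,c), ready(b,d), ready(c,b), ready(c,c), ready(c,d), ready(f,b)}
2. grab(b,f)  →  {at(b,b), at(b,c), at(c,c), at(d,d), at(f,b), marked(d,d), marked(f,b), ready(b,c), ready(b,d), ready(c,b), ready(c,c), ready(c,d)}
3. grab(c,c)  →  {at(b,b), at(b,c), at(c,c), at(d,d), at(f,b), marked(c,c), marked(d,d), marked(f,b), ready(b,c), ready(b,d), ready(c,b), ready(c,d)}
4. drop(c,c)  →  {at(b,b), at(b,c), at(d,d), at(f,b), linked(c,c), marked(c,c), marked(d,d), marked(f,b), ready(b,c), ready(b,d), ready(c,b), ready(c,d)}

grab(d,d); grab(b,f); grab(c,c); drop(c,c)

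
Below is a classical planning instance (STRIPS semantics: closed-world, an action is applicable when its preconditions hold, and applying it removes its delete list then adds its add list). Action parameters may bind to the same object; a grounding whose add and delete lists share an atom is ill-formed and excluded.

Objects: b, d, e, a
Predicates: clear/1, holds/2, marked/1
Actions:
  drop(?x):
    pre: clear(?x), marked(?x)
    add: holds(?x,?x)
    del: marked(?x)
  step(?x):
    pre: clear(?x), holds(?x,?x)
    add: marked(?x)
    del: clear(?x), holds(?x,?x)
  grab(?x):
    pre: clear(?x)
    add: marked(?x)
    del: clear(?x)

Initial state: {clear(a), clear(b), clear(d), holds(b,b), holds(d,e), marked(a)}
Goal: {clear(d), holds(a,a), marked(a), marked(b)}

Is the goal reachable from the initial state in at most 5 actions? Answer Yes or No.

Yes

1. drop(a)  →  {clear(a), clear(b), clear(d), holds(a,a), holds(b,b), holds(d,e)}
2. step(b)  →  {clear(a), clear(d), holds(a,a), holds(d,e), marked(b)}
3. grab(a)  →  {clear(d), holds(a,a), holds(d,e), marked(a), marked(b)}
optimal plan length = 3; 3 ≤ 5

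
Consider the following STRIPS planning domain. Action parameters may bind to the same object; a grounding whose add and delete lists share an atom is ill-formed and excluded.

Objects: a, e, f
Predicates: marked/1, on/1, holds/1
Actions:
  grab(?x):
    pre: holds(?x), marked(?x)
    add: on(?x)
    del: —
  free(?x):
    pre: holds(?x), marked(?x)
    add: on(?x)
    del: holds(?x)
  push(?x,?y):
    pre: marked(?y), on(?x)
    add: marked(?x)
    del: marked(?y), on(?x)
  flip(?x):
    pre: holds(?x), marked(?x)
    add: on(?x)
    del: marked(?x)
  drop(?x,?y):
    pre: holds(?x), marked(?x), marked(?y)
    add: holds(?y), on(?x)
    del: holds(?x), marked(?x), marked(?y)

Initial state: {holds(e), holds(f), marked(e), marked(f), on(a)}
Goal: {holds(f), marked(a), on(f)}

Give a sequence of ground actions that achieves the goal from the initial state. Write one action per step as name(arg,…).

grab(f); push(a,e)

1. grab(f)  →  {holds(e), holds(f), marked(e), marked(f), on(a), on(f)}
2. push(a,e)  →  {holds(e), holds(f), marked(a), marked(f), on(f)}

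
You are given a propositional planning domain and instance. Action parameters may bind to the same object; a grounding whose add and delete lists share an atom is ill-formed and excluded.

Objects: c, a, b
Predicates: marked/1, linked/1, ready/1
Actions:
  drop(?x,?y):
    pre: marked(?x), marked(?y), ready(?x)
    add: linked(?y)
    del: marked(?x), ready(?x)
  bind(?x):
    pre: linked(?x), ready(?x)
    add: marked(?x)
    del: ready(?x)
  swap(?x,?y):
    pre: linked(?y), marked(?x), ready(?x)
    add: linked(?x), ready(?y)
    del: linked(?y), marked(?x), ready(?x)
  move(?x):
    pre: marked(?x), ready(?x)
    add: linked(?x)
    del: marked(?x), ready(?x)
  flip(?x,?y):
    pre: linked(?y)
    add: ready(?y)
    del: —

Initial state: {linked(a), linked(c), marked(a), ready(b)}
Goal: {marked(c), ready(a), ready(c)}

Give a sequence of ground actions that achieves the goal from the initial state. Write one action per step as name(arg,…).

flip(c,c); bind(c); flip(c,c); flip(c,a)

1. flip(c,c)  →  {linked(a), linked(c), marked(a), ready(b), ready(c)}
2. bind(c)  →  {linked(a), linked(c), marked(a), marked(c), ready(b)}
3. flip(c,c)  →  {linked(a), linked(c), marked(a), marked(c), ready(b), ready(c)}
4. flip(c,a)  →  {linked(a), linked(c), marked(a), marked(c), ready(a), ready(b), ready(c)}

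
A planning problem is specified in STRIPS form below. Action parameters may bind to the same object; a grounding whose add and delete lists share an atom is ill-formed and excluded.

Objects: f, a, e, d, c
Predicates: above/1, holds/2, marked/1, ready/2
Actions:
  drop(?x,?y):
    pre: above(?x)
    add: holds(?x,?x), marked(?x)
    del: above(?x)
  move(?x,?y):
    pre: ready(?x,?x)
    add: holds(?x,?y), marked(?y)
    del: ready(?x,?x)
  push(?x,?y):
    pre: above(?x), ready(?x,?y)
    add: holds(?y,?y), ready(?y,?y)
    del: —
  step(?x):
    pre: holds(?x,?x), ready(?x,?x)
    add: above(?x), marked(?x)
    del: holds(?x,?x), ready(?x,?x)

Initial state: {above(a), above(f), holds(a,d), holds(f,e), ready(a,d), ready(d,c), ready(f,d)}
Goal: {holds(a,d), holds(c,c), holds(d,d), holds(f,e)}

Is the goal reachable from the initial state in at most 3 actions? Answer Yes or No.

No

1. push(f,d)  →  {above(a), above(f), holds(a,d), holds(d,d), holds(f,e), ready(a,d), ready(d,c), ready(d,d), ready(f,d)}
2. step(d)  →  {above(a), above(d), above(f), holds(a,d), holds(f,e), marked(d), ready(a,d), ready(d,c), ready(f,d)}
3. push(f,d)  →  {above(a), above(d), above(f), holds(a,d), holds(d,d), holds(f,e), marked(d), ready(a,d), ready(d,c), ready(d,d), ready(f,d)}
4. push(d,c)  →  {above(a), above(d), above(f), holds(a,d), holds(c,c), holds(d,d), holds(f,e), marked(d), ready(a,d), ready(c,c), ready(d,c), ready(d,d), ready(f,d)}
optimal plan length = 4; 4 > 3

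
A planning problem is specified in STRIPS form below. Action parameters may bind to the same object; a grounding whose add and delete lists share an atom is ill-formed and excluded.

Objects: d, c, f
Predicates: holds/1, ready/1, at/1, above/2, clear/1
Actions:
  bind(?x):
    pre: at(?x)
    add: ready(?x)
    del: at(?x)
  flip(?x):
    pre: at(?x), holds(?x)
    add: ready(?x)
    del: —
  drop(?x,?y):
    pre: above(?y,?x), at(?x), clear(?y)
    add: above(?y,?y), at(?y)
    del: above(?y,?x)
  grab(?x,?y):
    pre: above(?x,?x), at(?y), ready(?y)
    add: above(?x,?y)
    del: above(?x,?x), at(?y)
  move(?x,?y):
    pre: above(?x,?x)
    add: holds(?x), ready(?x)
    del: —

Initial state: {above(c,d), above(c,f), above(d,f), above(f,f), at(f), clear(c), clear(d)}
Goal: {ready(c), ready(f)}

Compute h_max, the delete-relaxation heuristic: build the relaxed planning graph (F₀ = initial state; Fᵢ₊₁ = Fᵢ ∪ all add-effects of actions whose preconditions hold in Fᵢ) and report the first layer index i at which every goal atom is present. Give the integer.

2

F0 = init (7 atoms)
F1 = F0 ∪ {above(c,c), above(d,d), at(c), at(d), holds(f), ready(f)}  (13 atoms)
F2 = F1 ∪ {holds(c), holds(d), ready(c), ready(d)}  (17 atoms)
goal ⊆ F2  ⇒  h_max = 2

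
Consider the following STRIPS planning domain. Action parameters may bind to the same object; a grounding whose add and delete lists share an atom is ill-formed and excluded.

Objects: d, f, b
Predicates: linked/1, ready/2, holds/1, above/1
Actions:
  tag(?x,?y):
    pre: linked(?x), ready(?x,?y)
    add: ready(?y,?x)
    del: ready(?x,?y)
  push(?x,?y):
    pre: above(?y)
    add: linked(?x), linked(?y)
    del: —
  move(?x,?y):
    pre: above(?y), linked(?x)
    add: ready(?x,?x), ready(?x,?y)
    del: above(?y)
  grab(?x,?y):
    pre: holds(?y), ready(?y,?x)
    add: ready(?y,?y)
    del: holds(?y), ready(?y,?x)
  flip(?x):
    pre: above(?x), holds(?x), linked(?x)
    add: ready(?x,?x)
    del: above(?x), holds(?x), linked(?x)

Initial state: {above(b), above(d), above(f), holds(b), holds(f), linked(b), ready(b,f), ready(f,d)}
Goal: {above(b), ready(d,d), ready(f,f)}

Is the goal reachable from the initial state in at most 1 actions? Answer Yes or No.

No

1. push(d,d)  →  {above(b), above(d), above(f), holds(b), holds(f), linked(b), linked(d), ready(b,f), ready(f,d)}
2. move(d,d)  →  {above(b), above(f), holds(b), holds(f), linked(b), linked(d), ready(b,f), ready(d,d), ready(f,d)}
3. grab(d,f)  →  {above(b), above(f), holds(b), linked(b), linked(d), ready(b,f), ready(d,d), ready(f,f)}
optimal plan length = 3; 3 > 1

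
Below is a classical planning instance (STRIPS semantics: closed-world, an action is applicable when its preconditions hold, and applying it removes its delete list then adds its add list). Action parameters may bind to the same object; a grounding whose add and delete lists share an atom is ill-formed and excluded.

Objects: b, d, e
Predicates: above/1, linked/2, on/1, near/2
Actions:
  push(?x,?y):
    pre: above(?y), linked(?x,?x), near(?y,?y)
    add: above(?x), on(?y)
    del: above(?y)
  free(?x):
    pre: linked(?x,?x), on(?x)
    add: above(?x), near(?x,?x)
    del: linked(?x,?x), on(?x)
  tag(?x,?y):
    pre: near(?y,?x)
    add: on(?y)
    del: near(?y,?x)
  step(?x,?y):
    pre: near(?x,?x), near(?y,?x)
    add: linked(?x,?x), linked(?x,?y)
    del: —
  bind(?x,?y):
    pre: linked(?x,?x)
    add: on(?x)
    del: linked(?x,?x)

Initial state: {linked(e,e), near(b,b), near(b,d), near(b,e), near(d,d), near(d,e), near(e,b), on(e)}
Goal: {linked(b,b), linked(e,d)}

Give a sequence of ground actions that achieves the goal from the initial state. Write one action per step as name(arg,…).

free(e); step(b,b); step(e,d)

1. free(e)  →  {above(e), near(b,b), near(b,d), near(b,e), near(d,d), near(d,e), near(e,b), near(e,e)}
2. step(b,b)  →  {above(e), linked(b,b), near(b,b), near(b,d), near(b,e), near(d,d), near(d,e), near(e,b), near(e,e)}
3. step(e,d)  →  {above(e), linked(b,b), linked(e,d), linked(e,e), near(b,b), near(b,d), near(b,e), near(d,d), near(d,e), near(e,b), near(e,e)}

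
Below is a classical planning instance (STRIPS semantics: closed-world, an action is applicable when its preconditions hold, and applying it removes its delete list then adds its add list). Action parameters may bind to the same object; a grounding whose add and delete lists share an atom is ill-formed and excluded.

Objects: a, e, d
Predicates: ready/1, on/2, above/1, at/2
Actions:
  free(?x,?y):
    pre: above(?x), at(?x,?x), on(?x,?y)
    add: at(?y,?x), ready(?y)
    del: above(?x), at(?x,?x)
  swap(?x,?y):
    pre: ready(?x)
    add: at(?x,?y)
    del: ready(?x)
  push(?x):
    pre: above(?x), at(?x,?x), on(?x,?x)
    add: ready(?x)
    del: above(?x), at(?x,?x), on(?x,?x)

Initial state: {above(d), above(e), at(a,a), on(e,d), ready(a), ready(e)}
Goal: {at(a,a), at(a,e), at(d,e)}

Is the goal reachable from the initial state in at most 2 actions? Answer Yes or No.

1. swap(a,e)  →  {above(d), above(e), at(a,a), at(a,e), on(e,d), ready(e)}
2. swap(e,e)  →  {above(d), above(e), at(a,a), at(a,e), at(e,e), on(e,d)}
3. free(e,d)  →  {above(d), at(a,a), at(a,e), at(d,e), on(e,d), ready(d)}
optimal plan length = 3; 3 > 2

No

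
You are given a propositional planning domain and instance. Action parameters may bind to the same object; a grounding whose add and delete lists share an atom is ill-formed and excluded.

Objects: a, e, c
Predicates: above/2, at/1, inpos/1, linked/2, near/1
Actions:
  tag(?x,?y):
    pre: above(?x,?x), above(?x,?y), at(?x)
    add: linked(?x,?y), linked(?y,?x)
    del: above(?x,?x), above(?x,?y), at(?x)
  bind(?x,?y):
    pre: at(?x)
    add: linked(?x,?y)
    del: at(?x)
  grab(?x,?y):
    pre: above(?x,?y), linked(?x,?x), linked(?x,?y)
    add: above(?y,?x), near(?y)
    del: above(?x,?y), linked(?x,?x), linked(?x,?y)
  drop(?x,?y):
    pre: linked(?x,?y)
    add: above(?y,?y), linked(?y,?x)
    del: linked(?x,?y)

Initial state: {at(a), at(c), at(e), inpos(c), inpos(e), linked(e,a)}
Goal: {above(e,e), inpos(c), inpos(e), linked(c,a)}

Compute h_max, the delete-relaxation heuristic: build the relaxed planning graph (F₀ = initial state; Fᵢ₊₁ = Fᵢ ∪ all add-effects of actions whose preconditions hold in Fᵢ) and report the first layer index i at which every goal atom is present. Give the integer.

2

F0 = init (6 atoms)
F1 = F0 ∪ {above(a,a), linked(a,a), linked(a,c), linked(a,e), linked(c,a), linked(c,c), linked(c,e), linked(e,c), linked(e,e)}  (15 atoms)
F2 = F1 ∪ {above(c,c), above(e,e)}  (17 atoms)
goal ⊆ F2  ⇒  h_max = 2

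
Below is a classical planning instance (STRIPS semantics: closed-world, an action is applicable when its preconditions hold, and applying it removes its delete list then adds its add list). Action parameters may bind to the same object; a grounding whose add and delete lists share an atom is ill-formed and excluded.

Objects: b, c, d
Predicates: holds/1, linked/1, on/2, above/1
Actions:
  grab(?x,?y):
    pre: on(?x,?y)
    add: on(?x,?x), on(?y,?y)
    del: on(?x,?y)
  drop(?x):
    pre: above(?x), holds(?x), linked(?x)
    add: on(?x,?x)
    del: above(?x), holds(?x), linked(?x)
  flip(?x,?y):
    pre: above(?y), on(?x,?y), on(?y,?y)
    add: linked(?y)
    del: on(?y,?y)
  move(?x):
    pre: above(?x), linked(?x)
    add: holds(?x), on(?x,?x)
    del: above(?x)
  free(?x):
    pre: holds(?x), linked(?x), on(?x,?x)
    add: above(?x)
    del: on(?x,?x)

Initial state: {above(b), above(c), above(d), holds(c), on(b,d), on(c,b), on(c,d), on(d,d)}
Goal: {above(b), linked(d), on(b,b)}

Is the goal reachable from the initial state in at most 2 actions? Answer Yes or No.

1. grab(b,d)  →  {above(b), above(c), above(d), holds(c), on(b,b), on(c,b), on(c,d), on(d,d)}
2. flip(c,d)  →  {above(b), above(c), above(d), holds(c), linked(d), on(b,b), on(c,b), on(c,d)}
optimal plan length = 2; 2 ≤ 2

Yes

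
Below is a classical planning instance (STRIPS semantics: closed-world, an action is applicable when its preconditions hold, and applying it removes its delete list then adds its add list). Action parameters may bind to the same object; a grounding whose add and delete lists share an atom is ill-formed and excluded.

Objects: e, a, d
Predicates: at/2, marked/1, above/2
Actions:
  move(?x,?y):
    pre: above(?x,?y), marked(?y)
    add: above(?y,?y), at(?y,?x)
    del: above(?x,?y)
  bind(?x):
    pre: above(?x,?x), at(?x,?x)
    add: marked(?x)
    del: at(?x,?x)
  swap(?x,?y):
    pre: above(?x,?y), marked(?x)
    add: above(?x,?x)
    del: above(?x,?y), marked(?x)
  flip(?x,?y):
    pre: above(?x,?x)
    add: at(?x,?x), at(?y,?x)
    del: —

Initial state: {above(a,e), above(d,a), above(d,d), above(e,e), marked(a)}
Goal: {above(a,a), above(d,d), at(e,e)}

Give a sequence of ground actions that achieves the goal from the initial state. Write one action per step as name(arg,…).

1. move(d,a)  →  {above(a,a), above(a,e), above(d,d), above(e,e), at(a,d), marked(a)}
2. flip(e,e)  →  {above(a,a), above(a,e), above(d,d), above(e,e), at(a,d), at(e,e), marked(a)}

move(d,a); flip(e,e)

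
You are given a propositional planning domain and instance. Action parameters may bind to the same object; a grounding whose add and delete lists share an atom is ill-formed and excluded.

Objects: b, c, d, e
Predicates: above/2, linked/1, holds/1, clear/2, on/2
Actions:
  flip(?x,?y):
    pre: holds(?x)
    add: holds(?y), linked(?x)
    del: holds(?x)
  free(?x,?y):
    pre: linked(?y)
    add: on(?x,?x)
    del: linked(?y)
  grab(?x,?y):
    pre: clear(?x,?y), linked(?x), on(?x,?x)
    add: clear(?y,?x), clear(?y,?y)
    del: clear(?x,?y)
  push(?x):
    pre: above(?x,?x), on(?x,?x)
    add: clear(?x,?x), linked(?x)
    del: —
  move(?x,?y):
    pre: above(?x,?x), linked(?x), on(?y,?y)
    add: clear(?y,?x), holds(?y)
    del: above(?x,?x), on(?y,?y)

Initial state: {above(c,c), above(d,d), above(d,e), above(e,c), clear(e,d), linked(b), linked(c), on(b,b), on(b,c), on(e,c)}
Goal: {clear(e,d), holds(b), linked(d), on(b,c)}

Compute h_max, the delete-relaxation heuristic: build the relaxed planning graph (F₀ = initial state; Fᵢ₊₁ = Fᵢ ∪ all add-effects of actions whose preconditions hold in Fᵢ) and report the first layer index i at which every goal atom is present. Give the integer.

2

F0 = init (10 atoms)
F1 = F0 ∪ {clear(b,c), holds(b), on(c,c), on(d,d), on(e,e)}  (15 atoms)
F2 = F1 ∪ {clear(c,b), clear(c,c), clear(d,c), clear(d,d), clear(e,c), holds(c), holds(d), holds(e), linked(d)}  (24 atoms)
goal ⊆ F2  ⇒  h_max = 2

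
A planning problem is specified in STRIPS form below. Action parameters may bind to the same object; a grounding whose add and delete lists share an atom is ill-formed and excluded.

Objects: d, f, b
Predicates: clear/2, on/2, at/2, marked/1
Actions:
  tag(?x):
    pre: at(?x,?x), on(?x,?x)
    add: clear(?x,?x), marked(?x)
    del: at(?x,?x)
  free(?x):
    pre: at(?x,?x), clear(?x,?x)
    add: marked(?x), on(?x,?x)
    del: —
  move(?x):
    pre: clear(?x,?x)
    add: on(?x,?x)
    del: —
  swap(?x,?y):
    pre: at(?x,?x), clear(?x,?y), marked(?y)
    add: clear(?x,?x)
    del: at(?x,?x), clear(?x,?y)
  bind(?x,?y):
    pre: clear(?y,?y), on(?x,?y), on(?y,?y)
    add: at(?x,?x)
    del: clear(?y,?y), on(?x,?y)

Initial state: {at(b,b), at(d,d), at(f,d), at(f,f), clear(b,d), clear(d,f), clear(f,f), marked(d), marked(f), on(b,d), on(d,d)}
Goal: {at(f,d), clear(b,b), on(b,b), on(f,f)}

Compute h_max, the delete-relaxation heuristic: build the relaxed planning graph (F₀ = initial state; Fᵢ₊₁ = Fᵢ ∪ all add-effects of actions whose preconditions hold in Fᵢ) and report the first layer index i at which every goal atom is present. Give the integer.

2

F0 = init (11 atoms)
F1 = F0 ∪ {clear(b,b), clear(d,d), on(f,f)}  (14 atoms)
F2 = F1 ∪ {marked(b), on(b,b)}  (16 atoms)
goal ⊆ F2  ⇒  h_max = 2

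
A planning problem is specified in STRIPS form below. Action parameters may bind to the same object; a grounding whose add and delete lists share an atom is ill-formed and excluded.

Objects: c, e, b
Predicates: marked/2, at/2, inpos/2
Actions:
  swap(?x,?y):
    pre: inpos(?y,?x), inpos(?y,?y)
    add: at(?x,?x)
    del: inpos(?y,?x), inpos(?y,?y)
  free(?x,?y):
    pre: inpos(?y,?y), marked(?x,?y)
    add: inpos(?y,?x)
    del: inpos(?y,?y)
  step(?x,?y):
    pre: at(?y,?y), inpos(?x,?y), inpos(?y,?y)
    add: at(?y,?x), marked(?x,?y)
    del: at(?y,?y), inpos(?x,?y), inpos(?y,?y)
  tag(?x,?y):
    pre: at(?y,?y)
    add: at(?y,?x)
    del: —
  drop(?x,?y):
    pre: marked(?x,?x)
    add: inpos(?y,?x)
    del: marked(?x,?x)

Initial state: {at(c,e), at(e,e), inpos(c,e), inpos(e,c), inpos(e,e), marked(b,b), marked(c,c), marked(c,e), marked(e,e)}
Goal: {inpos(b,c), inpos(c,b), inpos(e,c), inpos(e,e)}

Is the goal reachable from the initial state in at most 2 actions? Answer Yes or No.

Yes

1. drop(c,b)  →  {at(c,e), at(e,e), inpos(b,c), inpos(c,e), inpos(e,c), inpos(e,e), marked(b,b), marked(c,e), marked(e,e)}
2. drop(b,c)  →  {at(c,e), at(e,e), inpos(b,c), inpos(c,b), inpos(c,e), inpos(e,c), inpos(e,e), marked(c,e), marked(e,e)}
optimal plan length = 2; 2 ≤ 2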